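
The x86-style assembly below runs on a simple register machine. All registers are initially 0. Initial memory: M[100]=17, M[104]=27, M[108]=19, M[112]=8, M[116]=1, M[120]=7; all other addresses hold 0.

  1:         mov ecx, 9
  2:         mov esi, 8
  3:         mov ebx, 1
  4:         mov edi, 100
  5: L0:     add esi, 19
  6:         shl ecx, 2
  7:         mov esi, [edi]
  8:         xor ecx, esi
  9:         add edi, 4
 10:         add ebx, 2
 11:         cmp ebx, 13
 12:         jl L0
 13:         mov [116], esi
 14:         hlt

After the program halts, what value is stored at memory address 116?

ecx=9
esi=8
ebx=1
edi=100
esi=8+19=27
ecx=9<<2=36
esi=M[100]=17
ecx=36^17=53
edi=100+4=104
ebx=1+2=3
cmp ebx, 13  (cmp 3,13)
jl L0: taken
esi=17+19=36
ecx=53<<2=212
esi=M[104]=27
ecx=212^27=207
edi=104+4=108
ebx=3+2=5
cmp ebx, 13  (cmp 5,13)
jl L0: taken
esi=27+19=46
ecx=207<<2=828
esi=M[108]=19
ecx=828^19=815
edi=108+4=112
ebx=5+2=7
cmp ebx, 13  (cmp 7,13)
jl L0: taken
esi=19+19=38
ecx=815<<2=3260
esi=M[112]=8
ecx=3260^8=3252
edi=112+4=116
ebx=7+2=9
cmp ebx, 13  (cmp 9,13)
jl L0: taken
esi=8+19=27
ecx=3252<<2=13008
esi=M[116]=1
ecx=13008^1=13009
edi=116+4=120
ebx=9+2=11
cmp ebx, 13  (cmp 11,13)
jl L0: taken
esi=1+19=20
ecx=13009<<2=52036
esi=M[120]=7
ecx=52036^7=52035
edi=120+4=124
ebx=11+2=13
cmp ebx, 13  (cmp 13,13)
jl L0: not taken
mov [116], esi → M[116]=7
halt.

7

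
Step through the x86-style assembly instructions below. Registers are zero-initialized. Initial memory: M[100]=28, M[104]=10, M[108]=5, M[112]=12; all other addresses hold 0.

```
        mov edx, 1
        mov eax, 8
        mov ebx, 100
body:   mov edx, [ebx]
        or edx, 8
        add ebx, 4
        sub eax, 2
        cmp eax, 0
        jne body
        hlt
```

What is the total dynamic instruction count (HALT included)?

28

edx=1
eax=8
ebx=100
edx=M[100]=28
edx=28|8=28
ebx=100+4=104
eax=8-2=6
cmp eax, 0  (cmp 6,0)
jne body: taken
edx=M[104]=10
edx=10|8=10
ebx=104+4=108
eax=6-2=4
cmp eax, 0  (cmp 4,0)
jne body: taken
edx=M[108]=5
edx=5|8=13
ebx=108+4=112
eax=4-2=2
cmp eax, 0  (cmp 2,0)
jne body: taken
edx=M[112]=12
edx=12|8=12
ebx=112+4=116
eax=2-2=0
cmp eax, 0  (cmp 0,0)
jne body: not taken
halt.
Total executed instructions: 28.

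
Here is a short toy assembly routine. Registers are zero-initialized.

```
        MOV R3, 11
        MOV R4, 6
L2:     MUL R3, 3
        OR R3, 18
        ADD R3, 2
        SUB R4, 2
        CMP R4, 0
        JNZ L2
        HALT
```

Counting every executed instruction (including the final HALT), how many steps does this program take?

21

after MOV R3, 11: R3=11
after MOV R4, 6: R4=6
after MUL R3, 3: R3=11*3=33
after OR R3, 18: R3=33|18=51
after ADD R3, 2: R3=51+2=53
after SUB R4, 2: R4=6-2=4
CMP R4, 0  (cmp 4,0)
JNZ L2: taken
after MUL R3, 3: R3=53*3=159
after OR R3, 18: R3=159|18=159
after ADD R3, 2: R3=159+2=161
after SUB R4, 2: R4=4-2=2
CMP R4, 0  (cmp 2,0)
JNZ L2: taken
after MUL R3, 3: R3=161*3=483
after OR R3, 18: R3=483|18=499
after ADD R3, 2: R3=499+2=501
after SUB R4, 2: R4=2-2=0
CMP R4, 0  (cmp 0,0)
JNZ L2: not taken
halt.
Total executed instructions: 21.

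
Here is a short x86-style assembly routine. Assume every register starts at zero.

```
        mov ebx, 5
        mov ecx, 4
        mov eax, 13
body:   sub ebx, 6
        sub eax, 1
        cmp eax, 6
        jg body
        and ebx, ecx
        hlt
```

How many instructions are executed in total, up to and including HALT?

ebx=5
ecx=4
eax=13
ebx=5-6=-1
eax=13-1=12
cmp eax, 6  (cmp 12,6)
jg body: taken
ebx=(-1)-6=-7
eax=12-1=11
cmp eax, 6  (cmp 11,6)
jg body: taken
ebx=(-7)-6=-13
eax=11-1=10
cmp eax, 6  (cmp 10,6)
jg body: taken
ebx=(-13)-6=-19
eax=10-1=9
cmp eax, 6  (cmp 9,6)
jg body: taken
ebx=(-19)-6=-25
eax=9-1=8
cmp eax, 6  (cmp 8,6)
jg body: taken
ebx=(-25)-6=-31
eax=8-1=7
cmp eax, 6  (cmp 7,6)
jg body: taken
ebx=(-31)-6=-37
eax=7-1=6
cmp eax, 6  (cmp 6,6)
jg body: not taken
ebx=(-37)&4=0
halt.
Total executed instructions: 33.

33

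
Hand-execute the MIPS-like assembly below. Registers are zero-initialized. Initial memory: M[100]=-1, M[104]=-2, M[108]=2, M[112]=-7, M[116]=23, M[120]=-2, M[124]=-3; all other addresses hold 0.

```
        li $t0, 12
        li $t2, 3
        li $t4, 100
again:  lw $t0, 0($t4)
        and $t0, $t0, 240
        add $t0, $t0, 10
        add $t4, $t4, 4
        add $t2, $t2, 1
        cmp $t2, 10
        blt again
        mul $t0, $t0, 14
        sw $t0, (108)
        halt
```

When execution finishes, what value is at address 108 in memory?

3500

$t0=12
$t2=3
$t4=100
$t0=M[100]=-1
$t0=(-1)&240=240
$t0=240+10=250
$t4=100+4=104
$t2=3+1=4
cmp $t2, 10  (cmp 4,10)
blt again: taken
$t0=M[104]=-2
$t0=(-2)&240=240
$t0=240+10=250
$t4=104+4=108
$t2=4+1=5
cmp $t2, 10  (cmp 5,10)
blt again: taken
$t0=M[108]=2
$t0=2&240=0
$t0=0+10=10
$t4=108+4=112
$t2=5+1=6
cmp $t2, 10  (cmp 6,10)
blt again: taken
$t0=M[112]=-7
$t0=(-7)&240=240
$t0=240+10=250
$t4=112+4=116
$t2=6+1=7
cmp $t2, 10  (cmp 7,10)
blt again: taken
$t0=M[116]=23
$t0=23&240=16
$t0=16+10=26
$t4=116+4=120
$t2=7+1=8
cmp $t2, 10  (cmp 8,10)
blt again: taken
$t0=M[120]=-2
$t0=(-2)&240=240
$t0=240+10=250
$t4=120+4=124
$t2=8+1=9
cmp $t2, 10  (cmp 9,10)
blt again: taken
$t0=M[124]=-3
$t0=(-3)&240=240
$t0=240+10=250
$t4=124+4=128
$t2=9+1=10
cmp $t2, 10  (cmp 10,10)
blt again: not taken
$t0=250*14=3500
sw $t0, (108) → M[108]=3500
halt.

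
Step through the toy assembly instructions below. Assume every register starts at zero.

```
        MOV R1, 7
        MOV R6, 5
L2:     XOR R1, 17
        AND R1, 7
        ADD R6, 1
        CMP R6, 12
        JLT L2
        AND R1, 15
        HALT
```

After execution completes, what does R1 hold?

6

after MOV R1, 7: R1=7
after MOV R6, 5: R6=5
after XOR R1, 17: R1=7^17=22
after AND R1, 7: R1=22&7=6
after ADD R6, 1: R6=5+1=6
CMP R6, 12  (cmp 6,12)
JLT L2: taken
after XOR R1, 17: R1=6^17=23
after AND R1, 7: R1=23&7=7
after ADD R6, 1: R6=6+1=7
CMP R6, 12  (cmp 7,12)
JLT L2: taken
after XOR R1, 17: R1=7^17=22
after AND R1, 7: R1=22&7=6
after ADD R6, 1: R6=7+1=8
CMP R6, 12  (cmp 8,12)
JLT L2: taken
after XOR R1, 17: R1=6^17=23
after AND R1, 7: R1=23&7=7
after ADD R6, 1: R6=8+1=9
CMP R6, 12  (cmp 9,12)
JLT L2: taken
after XOR R1, 17: R1=7^17=22
after AND R1, 7: R1=22&7=6
after ADD R6, 1: R6=9+1=10
CMP R6, 12  (cmp 10,12)
JLT L2: taken
after XOR R1, 17: R1=6^17=23
after AND R1, 7: R1=23&7=7
after ADD R6, 1: R6=10+1=11
CMP R6, 12  (cmp 11,12)
JLT L2: taken
after XOR R1, 17: R1=7^17=22
after AND R1, 7: R1=22&7=6
after ADD R6, 1: R6=11+1=12
CMP R6, 12  (cmp 12,12)
JLT L2: not taken
after AND R1, 15: R1=6&15=6
halt.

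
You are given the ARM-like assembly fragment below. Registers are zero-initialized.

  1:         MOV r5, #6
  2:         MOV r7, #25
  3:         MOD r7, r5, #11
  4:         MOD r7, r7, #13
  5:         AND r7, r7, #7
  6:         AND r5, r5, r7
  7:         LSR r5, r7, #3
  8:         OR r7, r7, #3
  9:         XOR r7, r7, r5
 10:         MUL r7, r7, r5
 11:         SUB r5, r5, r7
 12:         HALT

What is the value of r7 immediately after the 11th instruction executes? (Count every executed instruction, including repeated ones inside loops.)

0

MOV r5, #6 → r5=6
MOV r7, #25 → r7=25
MOD r7, r5, #11 → r7=6%11=6
MOD r7, r7, #13 → r7=6%13=6
AND r7, r7, #7 → r7=6&7=6
AND r5, r5, r7 → r5=6&6=6
LSR r5, r7, #3 → r5=6>>3=0
OR r7, r7, #3 → r7=6|3=7
XOR r7, r7, r5 → r7=7^0=7
MUL r7, r7, r5 → r7=7*0=0
SUB r5, r5, r7 → r5=0-0=0
After step 11: r7 = 0.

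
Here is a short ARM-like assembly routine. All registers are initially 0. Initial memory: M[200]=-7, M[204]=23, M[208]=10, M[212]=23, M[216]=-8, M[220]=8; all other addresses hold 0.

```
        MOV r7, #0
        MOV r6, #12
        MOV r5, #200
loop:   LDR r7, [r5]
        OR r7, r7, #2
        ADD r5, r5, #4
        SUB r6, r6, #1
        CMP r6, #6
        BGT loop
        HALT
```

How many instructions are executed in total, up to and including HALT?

r7=0
r6=12
r5=200
r7=M[200]=-7
r7=(-7)|2=-5
r5=200+4=204
r6=12-1=11
CMP r6, #6  (cmp 11,6)
BGT loop: taken
r7=M[204]=23
r7=23|2=23
r5=204+4=208
r6=11-1=10
CMP r6, #6  (cmp 10,6)
BGT loop: taken
r7=M[208]=10
r7=10|2=10
r5=208+4=212
r6=10-1=9
CMP r6, #6  (cmp 9,6)
BGT loop: taken
r7=M[212]=23
r7=23|2=23
r5=212+4=216
r6=9-1=8
CMP r6, #6  (cmp 8,6)
BGT loop: taken
r7=M[216]=-8
r7=(-8)|2=-6
r5=216+4=220
r6=8-1=7
CMP r6, #6  (cmp 7,6)
BGT loop: taken
r7=M[220]=8
r7=8|2=10
r5=220+4=224
r6=7-1=6
CMP r6, #6  (cmp 6,6)
BGT loop: not taken
halt.
Total executed instructions: 40.

40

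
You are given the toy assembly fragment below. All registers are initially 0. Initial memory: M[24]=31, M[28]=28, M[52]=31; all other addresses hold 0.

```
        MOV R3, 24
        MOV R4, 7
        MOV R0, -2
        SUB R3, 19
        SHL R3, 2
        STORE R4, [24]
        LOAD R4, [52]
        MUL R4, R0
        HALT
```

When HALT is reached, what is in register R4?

-62

R3=24
R4=7
R0=-2
R3=24-19=5
R3=5<<2=20
STORE R4, [24] → M[24]=7
R4=M[52]=31
R4=31*(-2)=-62
halt.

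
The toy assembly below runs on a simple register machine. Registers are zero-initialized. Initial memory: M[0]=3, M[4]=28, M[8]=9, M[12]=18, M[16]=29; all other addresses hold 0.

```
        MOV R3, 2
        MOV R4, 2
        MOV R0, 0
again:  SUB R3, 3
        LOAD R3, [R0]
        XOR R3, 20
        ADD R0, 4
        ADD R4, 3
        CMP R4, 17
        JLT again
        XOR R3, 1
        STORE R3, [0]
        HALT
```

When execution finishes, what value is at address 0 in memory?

8

after MOV R3, 2: R3=2
after MOV R4, 2: R4=2
after MOV R0, 0: R0=0
after SUB R3, 3: R3=2-3=-1
after LOAD R3, [R0]: R3=M[0]=3
after XOR R3, 20: R3=3^20=23
after ADD R0, 4: R0=0+4=4
after ADD R4, 3: R4=2+3=5
CMP R4, 17  (cmp 5,17)
JLT again: taken
after SUB R3, 3: R3=23-3=20
after LOAD R3, [R0]: R3=M[4]=28
after XOR R3, 20: R3=28^20=8
after ADD R0, 4: R0=4+4=8
after ADD R4, 3: R4=5+3=8
CMP R4, 17  (cmp 8,17)
JLT again: taken
after SUB R3, 3: R3=8-3=5
after LOAD R3, [R0]: R3=M[8]=9
after XOR R3, 20: R3=9^20=29
after ADD R0, 4: R0=8+4=12
after ADD R4, 3: R4=8+3=11
CMP R4, 17  (cmp 11,17)
JLT again: taken
after SUB R3, 3: R3=29-3=26
after LOAD R3, [R0]: R3=M[12]=18
after XOR R3, 20: R3=18^20=6
after ADD R0, 4: R0=12+4=16
after ADD R4, 3: R4=11+3=14
CMP R4, 17  (cmp 14,17)
JLT again: taken
after SUB R3, 3: R3=6-3=3
after LOAD R3, [R0]: R3=M[16]=29
after XOR R3, 20: R3=29^20=9
after ADD R0, 4: R0=16+4=20
after ADD R4, 3: R4=14+3=17
CMP R4, 17  (cmp 17,17)
JLT again: not taken
after XOR R3, 1: R3=9^1=8
STORE R3, [0] → M[0]=8
halt.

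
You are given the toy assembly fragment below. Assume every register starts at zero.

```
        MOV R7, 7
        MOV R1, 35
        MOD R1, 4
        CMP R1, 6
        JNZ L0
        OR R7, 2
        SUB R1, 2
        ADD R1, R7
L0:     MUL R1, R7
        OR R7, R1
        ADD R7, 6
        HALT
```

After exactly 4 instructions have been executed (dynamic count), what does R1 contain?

3

R7=7
R1=35
R1=35%4=3
CMP R1, 6  (cmp 3,6)
After step 4: R1 = 3.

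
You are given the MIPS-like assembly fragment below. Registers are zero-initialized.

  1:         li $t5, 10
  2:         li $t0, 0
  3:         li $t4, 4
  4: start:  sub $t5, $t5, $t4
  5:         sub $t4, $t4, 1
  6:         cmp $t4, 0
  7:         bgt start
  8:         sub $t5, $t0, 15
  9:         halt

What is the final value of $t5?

-15

li $t5, 10 → $t5=10
li $t0, 0 → $t0=0
li $t4, 4 → $t4=4
sub $t5, $t5, $t4 → $t5=10-4=6
sub $t4, $t4, 1 → $t4=4-1=3
cmp $t4, 0  (cmp 3,0)
bgt start: taken
sub $t5, $t5, $t4 → $t5=6-3=3
sub $t4, $t4, 1 → $t4=3-1=2
cmp $t4, 0  (cmp 2,0)
bgt start: taken
sub $t5, $t5, $t4 → $t5=3-2=1
sub $t4, $t4, 1 → $t4=2-1=1
cmp $t4, 0  (cmp 1,0)
bgt start: taken
sub $t5, $t5, $t4 → $t5=1-1=0
sub $t4, $t4, 1 → $t4=1-1=0
cmp $t4, 0  (cmp 0,0)
bgt start: not taken
sub $t5, $t0, 15 → $t5=0-15=-15
halt.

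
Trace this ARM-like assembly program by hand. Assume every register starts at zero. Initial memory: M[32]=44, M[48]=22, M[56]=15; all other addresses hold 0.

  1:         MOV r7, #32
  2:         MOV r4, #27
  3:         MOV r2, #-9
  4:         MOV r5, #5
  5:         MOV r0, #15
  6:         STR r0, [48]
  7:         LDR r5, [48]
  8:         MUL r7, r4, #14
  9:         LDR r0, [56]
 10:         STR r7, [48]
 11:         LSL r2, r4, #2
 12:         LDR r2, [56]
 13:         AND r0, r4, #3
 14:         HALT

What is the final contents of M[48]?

r7=32
r4=27
r2=-9
r5=5
r0=15
STR r0, [48] → M[48]=15
r5=M[48]=15
r7=27*14=378
r0=M[56]=15
STR r7, [48] → M[48]=378
r2=27<<2=108
r2=M[56]=15
r0=27&3=3
halt.

378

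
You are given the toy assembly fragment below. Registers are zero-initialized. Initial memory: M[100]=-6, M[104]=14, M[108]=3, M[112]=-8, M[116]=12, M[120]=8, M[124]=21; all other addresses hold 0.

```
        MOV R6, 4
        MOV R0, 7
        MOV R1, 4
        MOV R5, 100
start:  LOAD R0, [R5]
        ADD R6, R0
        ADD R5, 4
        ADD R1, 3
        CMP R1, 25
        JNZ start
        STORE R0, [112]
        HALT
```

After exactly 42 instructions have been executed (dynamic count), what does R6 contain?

MOV R6, 4 → R6=4
MOV R0, 7 → R0=7
MOV R1, 4 → R1=4
MOV R5, 100 → R5=100
LOAD R0, [R5] → R0=M[100]=-6
ADD R6, R0 → R6=4+(-6)=-2
ADD R5, 4 → R5=100+4=104
ADD R1, 3 → R1=4+3=7
CMP R1, 25  (cmp 7,25)
JNZ start: taken
LOAD R0, [R5] → R0=M[104]=14
ADD R6, R0 → R6=(-2)+14=12
ADD R5, 4 → R5=104+4=108
ADD R1, 3 → R1=7+3=10
CMP R1, 25  (cmp 10,25)
JNZ start: taken
LOAD R0, [R5] → R0=M[108]=3
ADD R6, R0 → R6=12+3=15
ADD R5, 4 → R5=108+4=112
ADD R1, 3 → R1=10+3=13
CMP R1, 25  (cmp 13,25)
JNZ start: taken
LOAD R0, [R5] → R0=M[112]=-8
ADD R6, R0 → R6=15+(-8)=7
ADD R5, 4 → R5=112+4=116
ADD R1, 3 → R1=13+3=16
CMP R1, 25  (cmp 16,25)
JNZ start: taken
LOAD R0, [R5] → R0=M[116]=12
ADD R6, R0 → R6=7+12=19
ADD R5, 4 → R5=116+4=120
ADD R1, 3 → R1=16+3=19
CMP R1, 25  (cmp 19,25)
JNZ start: taken
LOAD R0, [R5] → R0=M[120]=8
ADD R6, R0 → R6=19+8=27
ADD R5, 4 → R5=120+4=124
ADD R1, 3 → R1=19+3=22
CMP R1, 25  (cmp 22,25)
JNZ start: taken
LOAD R0, [R5] → R0=M[124]=21
ADD R6, R0 → R6=27+21=48
After step 42: R6 = 48.

48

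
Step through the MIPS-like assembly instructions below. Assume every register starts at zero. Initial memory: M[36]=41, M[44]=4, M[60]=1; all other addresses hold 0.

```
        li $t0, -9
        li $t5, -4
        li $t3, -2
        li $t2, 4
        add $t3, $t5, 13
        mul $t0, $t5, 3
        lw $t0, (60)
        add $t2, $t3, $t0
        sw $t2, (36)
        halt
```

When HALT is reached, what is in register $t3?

9

after li $t0, -9: $t0=-9
after li $t5, -4: $t5=-4
after li $t3, -2: $t3=-2
after li $t2, 4: $t2=4
after add $t3, $t5, 13: $t3=(-4)+13=9
after mul $t0, $t5, 3: $t0=(-4)*3=-12
after lw $t0, (60): $t0=M[60]=1
after add $t2, $t3, $t0: $t2=9+1=10
sw $t2, (36) → M[36]=10
halt.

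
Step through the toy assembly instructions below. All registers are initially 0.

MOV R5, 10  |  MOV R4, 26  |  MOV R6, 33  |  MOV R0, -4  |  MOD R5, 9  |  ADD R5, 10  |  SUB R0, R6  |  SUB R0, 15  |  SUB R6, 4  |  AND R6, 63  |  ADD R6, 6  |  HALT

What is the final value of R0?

-52

R5=10
R4=26
R6=33
R0=-4
R5=10%9=1
R5=1+10=11
R0=(-4)-33=-37
R0=(-37)-15=-52
R6=33-4=29
R6=29&63=29
R6=29+6=35
halt.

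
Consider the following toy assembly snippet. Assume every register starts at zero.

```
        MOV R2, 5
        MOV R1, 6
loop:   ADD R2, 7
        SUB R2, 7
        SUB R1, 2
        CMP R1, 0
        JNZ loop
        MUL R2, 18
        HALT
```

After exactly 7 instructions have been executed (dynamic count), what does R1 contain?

MOV R2, 5 → R2=5
MOV R1, 6 → R1=6
ADD R2, 7 → R2=5+7=12
SUB R2, 7 → R2=12-7=5
SUB R1, 2 → R1=6-2=4
CMP R1, 0  (cmp 4,0)
JNZ loop: taken
After step 7: R1 = 4.

4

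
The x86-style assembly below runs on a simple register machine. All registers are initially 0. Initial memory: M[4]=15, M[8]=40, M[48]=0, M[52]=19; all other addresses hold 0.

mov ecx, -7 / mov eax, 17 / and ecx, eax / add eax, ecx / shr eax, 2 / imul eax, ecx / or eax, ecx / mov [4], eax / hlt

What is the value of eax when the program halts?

mov ecx, -7 → ecx=-7
mov eax, 17 → eax=17
and ecx, eax → ecx=(-7)&17=17
add eax, ecx → eax=17+17=34
shr eax, 2 → eax=34>>2=8
imul eax, ecx → eax=8*17=136
or eax, ecx → eax=136|17=153
mov [4], eax → M[4]=153
halt.

153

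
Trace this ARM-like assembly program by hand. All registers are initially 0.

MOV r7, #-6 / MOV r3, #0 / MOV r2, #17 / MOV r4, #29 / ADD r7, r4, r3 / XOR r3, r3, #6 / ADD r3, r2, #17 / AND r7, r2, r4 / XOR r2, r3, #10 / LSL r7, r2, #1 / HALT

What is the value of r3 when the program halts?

after MOV r7, #-6: r7=-6
after MOV r3, #0: r3=0
after MOV r2, #17: r2=17
after MOV r4, #29: r4=29
after ADD r7, r4, r3: r7=29+0=29
after XOR r3, r3, #6: r3=0^6=6
after ADD r3, r2, #17: r3=17+17=34
after AND r7, r2, r4: r7=17&29=17
after XOR r2, r3, #10: r2=34^10=40
after LSL r7, r2, #1: r7=40<<1=80
halt.

34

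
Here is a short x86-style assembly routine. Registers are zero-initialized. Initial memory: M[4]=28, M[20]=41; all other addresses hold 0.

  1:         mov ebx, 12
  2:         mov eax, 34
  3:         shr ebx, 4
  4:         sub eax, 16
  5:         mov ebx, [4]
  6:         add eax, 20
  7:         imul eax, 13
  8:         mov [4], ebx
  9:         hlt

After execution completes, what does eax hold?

ebx=12
eax=34
ebx=12>>4=0
eax=34-16=18
ebx=M[4]=28
eax=18+20=38
eax=38*13=494
mov [4], ebx → M[4]=28
halt.

494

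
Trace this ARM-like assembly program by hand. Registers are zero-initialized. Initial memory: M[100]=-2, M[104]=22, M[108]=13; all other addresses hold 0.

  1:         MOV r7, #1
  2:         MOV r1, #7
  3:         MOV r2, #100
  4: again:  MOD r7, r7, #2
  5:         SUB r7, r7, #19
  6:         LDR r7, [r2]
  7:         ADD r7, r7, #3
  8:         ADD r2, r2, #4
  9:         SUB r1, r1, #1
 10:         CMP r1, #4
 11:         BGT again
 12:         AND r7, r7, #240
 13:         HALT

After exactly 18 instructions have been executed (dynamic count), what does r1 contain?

r7=1
r1=7
r2=100
r7=1%2=1
r7=1-19=-18
r7=M[100]=-2
r7=(-2)+3=1
r2=100+4=104
r1=7-1=6
CMP r1, #4  (cmp 6,4)
BGT again: taken
r7=1%2=1
r7=1-19=-18
r7=M[104]=22
r7=22+3=25
r2=104+4=108
r1=6-1=5
CMP r1, #4  (cmp 5,4)
After step 18: r1 = 5.

5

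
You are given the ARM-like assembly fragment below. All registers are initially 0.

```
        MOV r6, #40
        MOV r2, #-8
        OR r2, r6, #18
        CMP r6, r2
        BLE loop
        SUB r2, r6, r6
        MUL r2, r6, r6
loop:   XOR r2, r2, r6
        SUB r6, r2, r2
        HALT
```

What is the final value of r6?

after MOV r6, #40: r6=40
after MOV r2, #-8: r2=-8
after OR r2, r6, #18: r2=40|18=58
CMP r6, r2  (cmp 40,58)
BLE loop: taken
after XOR r2, r2, r6: r2=58^40=18
after SUB r6, r2, r2: r6=18-18=0
halt.

0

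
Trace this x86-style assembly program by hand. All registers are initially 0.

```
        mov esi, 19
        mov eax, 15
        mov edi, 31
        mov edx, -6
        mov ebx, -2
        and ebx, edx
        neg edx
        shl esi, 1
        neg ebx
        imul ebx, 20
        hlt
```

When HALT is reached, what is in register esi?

38

esi=19
eax=15
edi=31
edx=-6
ebx=-2
ebx=(-2)&(-6)=-6
edx=-(-6)=6
esi=19<<1=38
ebx=-(-6)=6
ebx=6*20=120
halt.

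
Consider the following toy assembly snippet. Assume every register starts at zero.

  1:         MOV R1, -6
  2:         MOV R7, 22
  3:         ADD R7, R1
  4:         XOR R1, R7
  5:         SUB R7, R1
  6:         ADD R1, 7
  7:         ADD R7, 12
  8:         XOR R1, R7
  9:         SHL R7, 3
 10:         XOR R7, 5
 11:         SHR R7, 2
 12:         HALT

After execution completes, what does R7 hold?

101

R1=-6
R7=22
R7=22+(-6)=16
R1=(-6)^16=-22
R7=16-(-22)=38
R1=(-22)+7=-15
R7=38+12=50
R1=(-15)^50=-61
R7=50<<3=400
R7=400^5=405
R7=405>>2=101
halt.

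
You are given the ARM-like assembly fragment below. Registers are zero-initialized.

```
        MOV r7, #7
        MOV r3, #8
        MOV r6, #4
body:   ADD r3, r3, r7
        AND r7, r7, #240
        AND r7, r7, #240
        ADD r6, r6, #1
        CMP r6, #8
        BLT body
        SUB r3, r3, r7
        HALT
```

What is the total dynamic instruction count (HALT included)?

MOV r7, #7 → r7=7
MOV r3, #8 → r3=8
MOV r6, #4 → r6=4
ADD r3, r3, r7 → r3=8+7=15
AND r7, r7, #240 → r7=7&240=0
AND r7, r7, #240 → r7=0&240=0
ADD r6, r6, #1 → r6=4+1=5
CMP r6, #8  (cmp 5,8)
BLT body: taken
ADD r3, r3, r7 → r3=15+0=15
AND r7, r7, #240 → r7=0&240=0
AND r7, r7, #240 → r7=0&240=0
ADD r6, r6, #1 → r6=5+1=6
CMP r6, #8  (cmp 6,8)
BLT body: taken
ADD r3, r3, r7 → r3=15+0=15
AND r7, r7, #240 → r7=0&240=0
AND r7, r7, #240 → r7=0&240=0
ADD r6, r6, #1 → r6=6+1=7
CMP r6, #8  (cmp 7,8)
BLT body: taken
ADD r3, r3, r7 → r3=15+0=15
AND r7, r7, #240 → r7=0&240=0
AND r7, r7, #240 → r7=0&240=0
ADD r6, r6, #1 → r6=7+1=8
CMP r6, #8  (cmp 8,8)
BLT body: not taken
SUB r3, r3, r7 → r3=15-0=15
halt.
Total executed instructions: 29.

29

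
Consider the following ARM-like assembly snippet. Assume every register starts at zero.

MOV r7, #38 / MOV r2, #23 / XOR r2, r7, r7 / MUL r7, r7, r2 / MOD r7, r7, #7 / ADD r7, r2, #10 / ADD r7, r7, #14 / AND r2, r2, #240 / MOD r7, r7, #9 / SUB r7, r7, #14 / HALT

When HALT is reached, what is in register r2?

r7=38
r2=23
r2=38^38=0
r7=38*0=0
r7=0%7=0
r7=0+10=10
r7=10+14=24
r2=0&240=0
r7=24%9=6
r7=6-14=-8
halt.

0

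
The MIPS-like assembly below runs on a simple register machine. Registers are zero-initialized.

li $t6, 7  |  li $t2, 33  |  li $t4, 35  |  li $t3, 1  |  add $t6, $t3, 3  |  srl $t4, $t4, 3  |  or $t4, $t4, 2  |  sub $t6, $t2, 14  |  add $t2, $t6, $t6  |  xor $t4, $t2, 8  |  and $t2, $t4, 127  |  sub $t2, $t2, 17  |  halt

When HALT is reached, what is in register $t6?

19

$t6=7
$t2=33
$t4=35
$t3=1
$t6=1+3=4
$t4=35>>3=4
$t4=4|2=6
$t6=33-14=19
$t2=19+19=38
$t4=38^8=46
$t2=46&127=46
$t2=46-17=29
halt.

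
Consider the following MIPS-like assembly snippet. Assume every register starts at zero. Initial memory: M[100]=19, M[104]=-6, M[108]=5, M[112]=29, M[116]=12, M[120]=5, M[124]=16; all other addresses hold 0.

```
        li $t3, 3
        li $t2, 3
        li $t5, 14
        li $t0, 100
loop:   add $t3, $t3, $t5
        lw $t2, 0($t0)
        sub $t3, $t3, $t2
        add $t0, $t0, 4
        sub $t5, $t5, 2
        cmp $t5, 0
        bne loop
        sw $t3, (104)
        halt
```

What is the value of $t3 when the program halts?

-21

after li $t3, 3: $t3=3
after li $t2, 3: $t2=3
after li $t5, 14: $t5=14
after li $t0, 100: $t0=100
after add $t3, $t3, $t5: $t3=3+14=17
after lw $t2, 0($t0): $t2=M[100]=19
after sub $t3, $t3, $t2: $t3=17-19=-2
after add $t0, $t0, 4: $t0=100+4=104
after sub $t5, $t5, 2: $t5=14-2=12
cmp $t5, 0  (cmp 12,0)
bne loop: taken
after add $t3, $t3, $t5: $t3=(-2)+12=10
after lw $t2, 0($t0): $t2=M[104]=-6
after sub $t3, $t3, $t2: $t3=10-(-6)=16
after add $t0, $t0, 4: $t0=104+4=108
after sub $t5, $t5, 2: $t5=12-2=10
cmp $t5, 0  (cmp 10,0)
bne loop: taken
after add $t3, $t3, $t5: $t3=16+10=26
after lw $t2, 0($t0): $t2=M[108]=5
after sub $t3, $t3, $t2: $t3=26-5=21
after add $t0, $t0, 4: $t0=108+4=112
after sub $t5, $t5, 2: $t5=10-2=8
cmp $t5, 0  (cmp 8,0)
bne loop: taken
after add $t3, $t3, $t5: $t3=21+8=29
after lw $t2, 0($t0): $t2=M[112]=29
after sub $t3, $t3, $t2: $t3=29-29=0
after add $t0, $t0, 4: $t0=112+4=116
after sub $t5, $t5, 2: $t5=8-2=6
cmp $t5, 0  (cmp 6,0)
bne loop: taken
after add $t3, $t3, $t5: $t3=0+6=6
after lw $t2, 0($t0): $t2=M[116]=12
after sub $t3, $t3, $t2: $t3=6-12=-6
after add $t0, $t0, 4: $t0=116+4=120
after sub $t5, $t5, 2: $t5=6-2=4
cmp $t5, 0  (cmp 4,0)
bne loop: taken
after add $t3, $t3, $t5: $t3=(-6)+4=-2
after lw $t2, 0($t0): $t2=M[120]=5
after sub $t3, $t3, $t2: $t3=(-2)-5=-7
after add $t0, $t0, 4: $t0=120+4=124
after sub $t5, $t5, 2: $t5=4-2=2
cmp $t5, 0  (cmp 2,0)
bne loop: taken
after add $t3, $t3, $t5: $t3=(-7)+2=-5
after lw $t2, 0($t0): $t2=M[124]=16
after sub $t3, $t3, $t2: $t3=(-5)-16=-21
after add $t0, $t0, 4: $t0=124+4=128
after sub $t5, $t5, 2: $t5=2-2=0
cmp $t5, 0  (cmp 0,0)
bne loop: not taken
sw $t3, (104) → M[104]=-21
halt.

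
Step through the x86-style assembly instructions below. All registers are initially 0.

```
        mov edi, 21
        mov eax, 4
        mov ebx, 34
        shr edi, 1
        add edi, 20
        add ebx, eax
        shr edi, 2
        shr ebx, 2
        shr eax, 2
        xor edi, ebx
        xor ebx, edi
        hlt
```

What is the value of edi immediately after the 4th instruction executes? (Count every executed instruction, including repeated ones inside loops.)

mov edi, 21 → edi=21
mov eax, 4 → eax=4
mov ebx, 34 → ebx=34
shr edi, 1 → edi=21>>1=10
After step 4: edi = 10.

10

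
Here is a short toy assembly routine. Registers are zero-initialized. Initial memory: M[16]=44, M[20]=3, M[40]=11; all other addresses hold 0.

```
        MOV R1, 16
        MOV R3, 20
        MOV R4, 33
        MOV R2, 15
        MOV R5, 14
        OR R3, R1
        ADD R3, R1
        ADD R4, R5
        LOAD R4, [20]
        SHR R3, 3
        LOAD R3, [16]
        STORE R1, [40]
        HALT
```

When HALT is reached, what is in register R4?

R1=16
R3=20
R4=33
R2=15
R5=14
R3=20|16=20
R3=20+16=36
R4=33+14=47
R4=M[20]=3
R3=36>>3=4
R3=M[16]=44
STORE R1, [40] → M[40]=16
halt.

3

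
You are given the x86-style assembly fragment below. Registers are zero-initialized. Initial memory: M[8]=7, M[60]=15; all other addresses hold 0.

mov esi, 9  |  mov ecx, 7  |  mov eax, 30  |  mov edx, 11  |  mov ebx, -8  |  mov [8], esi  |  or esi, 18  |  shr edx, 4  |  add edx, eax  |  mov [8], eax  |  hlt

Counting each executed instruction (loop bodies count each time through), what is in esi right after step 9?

27

esi=9
ecx=7
eax=30
edx=11
ebx=-8
mov [8], esi → M[8]=9
esi=9|18=27
edx=11>>4=0
edx=0+30=30
After step 9: esi = 27.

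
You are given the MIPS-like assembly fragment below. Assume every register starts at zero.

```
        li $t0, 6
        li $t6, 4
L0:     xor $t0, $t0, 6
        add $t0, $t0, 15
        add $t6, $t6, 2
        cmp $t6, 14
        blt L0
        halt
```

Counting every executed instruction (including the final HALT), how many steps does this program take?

li $t0, 6 → $t0=6
li $t6, 4 → $t6=4
xor $t0, $t0, 6 → $t0=6^6=0
add $t0, $t0, 15 → $t0=0+15=15
add $t6, $t6, 2 → $t6=4+2=6
cmp $t6, 14  (cmp 6,14)
blt L0: taken
xor $t0, $t0, 6 → $t0=15^6=9
add $t0, $t0, 15 → $t0=9+15=24
add $t6, $t6, 2 → $t6=6+2=8
cmp $t6, 14  (cmp 8,14)
blt L0: taken
xor $t0, $t0, 6 → $t0=24^6=30
add $t0, $t0, 15 → $t0=30+15=45
add $t6, $t6, 2 → $t6=8+2=10
cmp $t6, 14  (cmp 10,14)
blt L0: taken
xor $t0, $t0, 6 → $t0=45^6=43
add $t0, $t0, 15 → $t0=43+15=58
add $t6, $t6, 2 → $t6=10+2=12
cmp $t6, 14  (cmp 12,14)
blt L0: taken
xor $t0, $t0, 6 → $t0=58^6=60
add $t0, $t0, 15 → $t0=60+15=75
add $t6, $t6, 2 → $t6=12+2=14
cmp $t6, 14  (cmp 14,14)
blt L0: not taken
halt.
Total executed instructions: 28.

28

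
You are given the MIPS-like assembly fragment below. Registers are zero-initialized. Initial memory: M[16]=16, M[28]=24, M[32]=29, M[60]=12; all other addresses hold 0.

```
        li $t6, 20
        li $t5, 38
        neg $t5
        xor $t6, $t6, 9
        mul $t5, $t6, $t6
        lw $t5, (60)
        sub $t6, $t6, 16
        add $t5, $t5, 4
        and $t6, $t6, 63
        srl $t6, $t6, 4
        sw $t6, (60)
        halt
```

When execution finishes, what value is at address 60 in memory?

0

after li $t6, 20: $t6=20
after li $t5, 38: $t5=38
after neg $t5: $t5=-(38)=-38
after xor $t6, $t6, 9: $t6=20^9=29
after mul $t5, $t6, $t6: $t5=29*29=841
after lw $t5, (60): $t5=M[60]=12
after sub $t6, $t6, 16: $t6=29-16=13
after add $t5, $t5, 4: $t5=12+4=16
after and $t6, $t6, 63: $t6=13&63=13
after srl $t6, $t6, 4: $t6=13>>4=0
sw $t6, (60) → M[60]=0
halt.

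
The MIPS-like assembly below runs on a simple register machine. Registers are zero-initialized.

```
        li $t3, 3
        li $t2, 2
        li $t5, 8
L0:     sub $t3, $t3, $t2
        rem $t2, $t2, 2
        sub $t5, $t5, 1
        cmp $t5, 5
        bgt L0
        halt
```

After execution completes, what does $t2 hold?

$t3=3
$t2=2
$t5=8
$t3=3-2=1
$t2=2%2=0
$t5=8-1=7
cmp $t5, 5  (cmp 7,5)
bgt L0: taken
$t3=1-0=1
$t2=0%2=0
$t5=7-1=6
cmp $t5, 5  (cmp 6,5)
bgt L0: taken
$t3=1-0=1
$t2=0%2=0
$t5=6-1=5
cmp $t5, 5  (cmp 5,5)
bgt L0: not taken
halt.

0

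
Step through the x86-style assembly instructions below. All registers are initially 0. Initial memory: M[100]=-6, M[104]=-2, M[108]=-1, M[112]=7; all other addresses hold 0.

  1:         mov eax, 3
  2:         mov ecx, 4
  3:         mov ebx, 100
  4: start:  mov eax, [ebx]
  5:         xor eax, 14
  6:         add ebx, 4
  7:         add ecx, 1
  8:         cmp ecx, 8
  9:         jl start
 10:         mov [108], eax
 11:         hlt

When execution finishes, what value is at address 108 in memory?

9

eax=3
ecx=4
ebx=100
eax=M[100]=-6
eax=(-6)^14=-12
ebx=100+4=104
ecx=4+1=5
cmp ecx, 8  (cmp 5,8)
jl start: taken
eax=M[104]=-2
eax=(-2)^14=-16
ebx=104+4=108
ecx=5+1=6
cmp ecx, 8  (cmp 6,8)
jl start: taken
eax=M[108]=-1
eax=(-1)^14=-15
ebx=108+4=112
ecx=6+1=7
cmp ecx, 8  (cmp 7,8)
jl start: taken
eax=M[112]=7
eax=7^14=9
ebx=112+4=116
ecx=7+1=8
cmp ecx, 8  (cmp 8,8)
jl start: not taken
mov [108], eax → M[108]=9
halt.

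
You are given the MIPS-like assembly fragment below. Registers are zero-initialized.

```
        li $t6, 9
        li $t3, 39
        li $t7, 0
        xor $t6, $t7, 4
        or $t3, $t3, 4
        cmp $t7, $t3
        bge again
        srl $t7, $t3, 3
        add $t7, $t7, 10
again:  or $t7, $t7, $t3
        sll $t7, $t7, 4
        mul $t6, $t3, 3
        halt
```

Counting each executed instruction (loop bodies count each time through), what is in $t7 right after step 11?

li $t6, 9 → $t6=9
li $t3, 39 → $t3=39
li $t7, 0 → $t7=0
xor $t6, $t7, 4 → $t6=0^4=4
or $t3, $t3, 4 → $t3=39|4=39
cmp $t7, $t3  (cmp 0,39)
bge again: not taken
srl $t7, $t3, 3 → $t7=39>>3=4
add $t7, $t7, 10 → $t7=4+10=14
or $t7, $t7, $t3 → $t7=14|39=47
sll $t7, $t7, 4 → $t7=47<<4=752
After step 11: $t7 = 752.

752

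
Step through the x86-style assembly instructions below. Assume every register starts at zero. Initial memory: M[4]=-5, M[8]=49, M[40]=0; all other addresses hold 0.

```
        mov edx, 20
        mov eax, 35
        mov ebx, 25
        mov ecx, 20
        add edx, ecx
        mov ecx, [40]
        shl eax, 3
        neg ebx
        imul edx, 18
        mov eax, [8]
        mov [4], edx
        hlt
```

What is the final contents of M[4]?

720

edx=20
eax=35
ebx=25
ecx=20
edx=20+20=40
ecx=M[40]=0
eax=35<<3=280
ebx=-(25)=-25
edx=40*18=720
eax=M[8]=49
mov [4], edx → M[4]=720
halt.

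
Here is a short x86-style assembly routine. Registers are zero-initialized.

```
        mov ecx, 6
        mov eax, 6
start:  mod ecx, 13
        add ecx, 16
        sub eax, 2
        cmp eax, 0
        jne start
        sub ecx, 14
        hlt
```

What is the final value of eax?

0

mov ecx, 6 → ecx=6
mov eax, 6 → eax=6
mod ecx, 13 → ecx=6%13=6
add ecx, 16 → ecx=6+16=22
sub eax, 2 → eax=6-2=4
cmp eax, 0  (cmp 4,0)
jne start: taken
mod ecx, 13 → ecx=22%13=9
add ecx, 16 → ecx=9+16=25
sub eax, 2 → eax=4-2=2
cmp eax, 0  (cmp 2,0)
jne start: taken
mod ecx, 13 → ecx=25%13=12
add ecx, 16 → ecx=12+16=28
sub eax, 2 → eax=2-2=0
cmp eax, 0  (cmp 0,0)
jne start: not taken
sub ecx, 14 → ecx=28-14=14
halt.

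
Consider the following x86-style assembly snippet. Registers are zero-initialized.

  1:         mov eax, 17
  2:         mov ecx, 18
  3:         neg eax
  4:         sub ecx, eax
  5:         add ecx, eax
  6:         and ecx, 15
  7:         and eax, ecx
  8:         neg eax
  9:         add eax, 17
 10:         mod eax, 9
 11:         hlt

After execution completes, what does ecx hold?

eax=17
ecx=18
eax=-(17)=-17
ecx=18-(-17)=35
ecx=35+(-17)=18
ecx=18&15=2
eax=(-17)&2=2
eax=-(2)=-2
eax=(-2)+17=15
eax=15%9=6
halt.

2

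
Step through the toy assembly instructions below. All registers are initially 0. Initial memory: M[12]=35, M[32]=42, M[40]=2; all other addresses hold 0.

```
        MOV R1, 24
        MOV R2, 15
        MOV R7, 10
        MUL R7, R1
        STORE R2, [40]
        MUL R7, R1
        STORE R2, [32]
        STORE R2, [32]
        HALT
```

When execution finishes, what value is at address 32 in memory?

MOV R1, 24 → R1=24
MOV R2, 15 → R2=15
MOV R7, 10 → R7=10
MUL R7, R1 → R7=10*24=240
STORE R2, [40] → M[40]=15
MUL R7, R1 → R7=240*24=5760
STORE R2, [32] → M[32]=15
STORE R2, [32] → M[32]=15
halt.

15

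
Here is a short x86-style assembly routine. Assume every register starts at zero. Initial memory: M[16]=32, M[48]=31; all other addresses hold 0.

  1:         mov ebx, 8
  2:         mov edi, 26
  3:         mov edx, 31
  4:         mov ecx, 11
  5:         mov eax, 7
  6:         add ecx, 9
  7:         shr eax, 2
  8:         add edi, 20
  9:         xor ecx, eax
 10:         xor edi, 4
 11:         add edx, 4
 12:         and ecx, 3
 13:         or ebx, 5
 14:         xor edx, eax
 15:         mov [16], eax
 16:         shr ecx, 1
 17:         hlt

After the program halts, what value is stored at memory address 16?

ebx=8
edi=26
edx=31
ecx=11
eax=7
ecx=11+9=20
eax=7>>2=1
edi=26+20=46
ecx=20^1=21
edi=46^4=42
edx=31+4=35
ecx=21&3=1
ebx=8|5=13
edx=35^1=34
mov [16], eax → M[16]=1
ecx=1>>1=0
halt.

1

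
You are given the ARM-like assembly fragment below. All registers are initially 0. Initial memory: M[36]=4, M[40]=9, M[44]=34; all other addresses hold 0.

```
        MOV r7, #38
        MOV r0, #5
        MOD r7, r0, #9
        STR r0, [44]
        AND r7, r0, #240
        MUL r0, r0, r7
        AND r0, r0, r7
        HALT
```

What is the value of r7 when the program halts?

r7=38
r0=5
r7=5%9=5
STR r0, [44] → M[44]=5
r7=5&240=0
r0=5*0=0
r0=0&0=0
halt.

0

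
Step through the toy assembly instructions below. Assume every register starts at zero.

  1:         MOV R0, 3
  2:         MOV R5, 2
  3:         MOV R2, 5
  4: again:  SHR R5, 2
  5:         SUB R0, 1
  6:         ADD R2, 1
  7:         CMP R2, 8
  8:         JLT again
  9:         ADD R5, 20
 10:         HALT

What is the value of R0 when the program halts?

0

R0=3
R5=2
R2=5
R5=2>>2=0
R0=3-1=2
R2=5+1=6
CMP R2, 8  (cmp 6,8)
JLT again: taken
R5=0>>2=0
R0=2-1=1
R2=6+1=7
CMP R2, 8  (cmp 7,8)
JLT again: taken
R5=0>>2=0
R0=1-1=0
R2=7+1=8
CMP R2, 8  (cmp 8,8)
JLT again: not taken
R5=0+20=20
halt.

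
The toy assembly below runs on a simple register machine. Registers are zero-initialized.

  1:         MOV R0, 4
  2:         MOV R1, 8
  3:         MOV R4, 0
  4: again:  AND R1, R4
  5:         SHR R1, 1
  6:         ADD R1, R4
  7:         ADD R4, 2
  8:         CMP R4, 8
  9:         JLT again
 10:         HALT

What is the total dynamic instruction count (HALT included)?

28

MOV R0, 4 → R0=4
MOV R1, 8 → R1=8
MOV R4, 0 → R4=0
AND R1, R4 → R1=8&0=0
SHR R1, 1 → R1=0>>1=0
ADD R1, R4 → R1=0+0=0
ADD R4, 2 → R4=0+2=2
CMP R4, 8  (cmp 2,8)
JLT again: taken
AND R1, R4 → R1=0&2=0
SHR R1, 1 → R1=0>>1=0
ADD R1, R4 → R1=0+2=2
ADD R4, 2 → R4=2+2=4
CMP R4, 8  (cmp 4,8)
JLT again: taken
AND R1, R4 → R1=2&4=0
SHR R1, 1 → R1=0>>1=0
ADD R1, R4 → R1=0+4=4
ADD R4, 2 → R4=4+2=6
CMP R4, 8  (cmp 6,8)
JLT again: taken
AND R1, R4 → R1=4&6=4
SHR R1, 1 → R1=4>>1=2
ADD R1, R4 → R1=2+6=8
ADD R4, 2 → R4=6+2=8
CMP R4, 8  (cmp 8,8)
JLT again: not taken
halt.
Total executed instructions: 28.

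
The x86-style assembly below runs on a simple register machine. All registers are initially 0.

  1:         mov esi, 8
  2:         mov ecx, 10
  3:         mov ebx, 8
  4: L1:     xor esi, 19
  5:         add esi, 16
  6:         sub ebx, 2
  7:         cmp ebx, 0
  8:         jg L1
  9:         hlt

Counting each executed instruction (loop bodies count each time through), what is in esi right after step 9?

56

mov esi, 8 → esi=8
mov ecx, 10 → ecx=10
mov ebx, 8 → ebx=8
xor esi, 19 → esi=8^19=27
add esi, 16 → esi=27+16=43
sub ebx, 2 → ebx=8-2=6
cmp ebx, 0  (cmp 6,0)
jg L1: taken
xor esi, 19 → esi=43^19=56
After step 9: esi = 56.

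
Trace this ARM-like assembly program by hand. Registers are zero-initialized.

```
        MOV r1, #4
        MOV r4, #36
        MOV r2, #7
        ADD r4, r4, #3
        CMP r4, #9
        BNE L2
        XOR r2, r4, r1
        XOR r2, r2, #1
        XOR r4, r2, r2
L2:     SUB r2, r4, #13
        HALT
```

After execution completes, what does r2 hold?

26

MOV r1, #4 → r1=4
MOV r4, #36 → r4=36
MOV r2, #7 → r2=7
ADD r4, r4, #3 → r4=36+3=39
CMP r4, #9  (cmp 39,9)
BNE L2: taken
SUB r2, r4, #13 → r2=39-13=26
halt.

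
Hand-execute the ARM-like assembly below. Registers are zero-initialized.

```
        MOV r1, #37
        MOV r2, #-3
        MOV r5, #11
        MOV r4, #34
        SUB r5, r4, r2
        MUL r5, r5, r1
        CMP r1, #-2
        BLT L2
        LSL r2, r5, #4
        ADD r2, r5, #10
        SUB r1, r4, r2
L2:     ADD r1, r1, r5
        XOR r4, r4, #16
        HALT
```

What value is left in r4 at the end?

50

after MOV r1, #37: r1=37
after MOV r2, #-3: r2=-3
after MOV r5, #11: r5=11
after MOV r4, #34: r4=34
after SUB r5, r4, r2: r5=34-(-3)=37
after MUL r5, r5, r1: r5=37*37=1369
CMP r1, #-2  (cmp 37,-2)
BLT L2: not taken
after LSL r2, r5, #4: r2=1369<<4=21904
after ADD r2, r5, #10: r2=1369+10=1379
after SUB r1, r4, r2: r1=34-1379=-1345
after ADD r1, r1, r5: r1=(-1345)+1369=24
after XOR r4, r4, #16: r4=34^16=50
halt.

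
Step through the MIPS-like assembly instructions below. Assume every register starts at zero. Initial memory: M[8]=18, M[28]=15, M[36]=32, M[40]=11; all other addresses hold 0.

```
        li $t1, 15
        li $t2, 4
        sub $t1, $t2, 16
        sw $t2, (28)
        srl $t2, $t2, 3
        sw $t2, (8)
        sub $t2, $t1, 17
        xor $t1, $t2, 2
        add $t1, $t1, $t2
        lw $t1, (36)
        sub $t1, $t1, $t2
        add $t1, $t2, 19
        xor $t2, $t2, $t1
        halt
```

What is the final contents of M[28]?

li $t1, 15 → $t1=15
li $t2, 4 → $t2=4
sub $t1, $t2, 16 → $t1=4-16=-12
sw $t2, (28) → M[28]=4
srl $t2, $t2, 3 → $t2=4>>3=0
sw $t2, (8) → M[8]=0
sub $t2, $t1, 17 → $t2=(-12)-17=-29
xor $t1, $t2, 2 → $t1=(-29)^2=-31
add $t1, $t1, $t2 → $t1=(-31)+(-29)=-60
lw $t1, (36) → $t1=M[36]=32
sub $t1, $t1, $t2 → $t1=32-(-29)=61
add $t1, $t2, 19 → $t1=(-29)+19=-10
xor $t2, $t2, $t1 → $t2=(-29)^(-10)=21
halt.

4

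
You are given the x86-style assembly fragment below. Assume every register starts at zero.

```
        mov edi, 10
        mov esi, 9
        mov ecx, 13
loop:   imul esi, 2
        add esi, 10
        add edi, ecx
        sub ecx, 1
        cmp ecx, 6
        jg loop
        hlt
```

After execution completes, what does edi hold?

mov edi, 10 → edi=10
mov esi, 9 → esi=9
mov ecx, 13 → ecx=13
imul esi, 2 → esi=9*2=18
add esi, 10 → esi=18+10=28
add edi, ecx → edi=10+13=23
sub ecx, 1 → ecx=13-1=12
cmp ecx, 6  (cmp 12,6)
jg loop: taken
imul esi, 2 → esi=28*2=56
add esi, 10 → esi=56+10=66
add edi, ecx → edi=23+12=35
sub ecx, 1 → ecx=12-1=11
cmp ecx, 6  (cmp 11,6)
jg loop: taken
imul esi, 2 → esi=66*2=132
add esi, 10 → esi=132+10=142
add edi, ecx → edi=35+11=46
sub ecx, 1 → ecx=11-1=10
cmp ecx, 6  (cmp 10,6)
jg loop: taken
imul esi, 2 → esi=142*2=284
add esi, 10 → esi=284+10=294
add edi, ecx → edi=46+10=56
sub ecx, 1 → ecx=10-1=9
cmp ecx, 6  (cmp 9,6)
jg loop: taken
imul esi, 2 → esi=294*2=588
add esi, 10 → esi=588+10=598
add edi, ecx → edi=56+9=65
sub ecx, 1 → ecx=9-1=8
cmp ecx, 6  (cmp 8,6)
jg loop: taken
imul esi, 2 → esi=598*2=1196
add esi, 10 → esi=1196+10=1206
add edi, ecx → edi=65+8=73
sub ecx, 1 → ecx=8-1=7
cmp ecx, 6  (cmp 7,6)
jg loop: taken
imul esi, 2 → esi=1206*2=2412
add esi, 10 → esi=2412+10=2422
add edi, ecx → edi=73+7=80
sub ecx, 1 → ecx=7-1=6
cmp ecx, 6  (cmp 6,6)
jg loop: not taken
halt.

80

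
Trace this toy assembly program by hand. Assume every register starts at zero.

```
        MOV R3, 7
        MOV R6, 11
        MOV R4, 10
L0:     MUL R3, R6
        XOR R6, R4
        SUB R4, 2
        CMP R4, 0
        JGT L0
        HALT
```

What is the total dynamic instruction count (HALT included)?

29

R3=7
R6=11
R4=10
R3=7*11=77
R6=11^10=1
R4=10-2=8
CMP R4, 0  (cmp 8,0)
JGT L0: taken
R3=77*1=77
R6=1^8=9
R4=8-2=6
CMP R4, 0  (cmp 6,0)
JGT L0: taken
R3=77*9=693
R6=9^6=15
R4=6-2=4
CMP R4, 0  (cmp 4,0)
JGT L0: taken
R3=693*15=10395
R6=15^4=11
R4=4-2=2
CMP R4, 0  (cmp 2,0)
JGT L0: taken
R3=10395*11=114345
R6=11^2=9
R4=2-2=0
CMP R4, 0  (cmp 0,0)
JGT L0: not taken
halt.
Total executed instructions: 29.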